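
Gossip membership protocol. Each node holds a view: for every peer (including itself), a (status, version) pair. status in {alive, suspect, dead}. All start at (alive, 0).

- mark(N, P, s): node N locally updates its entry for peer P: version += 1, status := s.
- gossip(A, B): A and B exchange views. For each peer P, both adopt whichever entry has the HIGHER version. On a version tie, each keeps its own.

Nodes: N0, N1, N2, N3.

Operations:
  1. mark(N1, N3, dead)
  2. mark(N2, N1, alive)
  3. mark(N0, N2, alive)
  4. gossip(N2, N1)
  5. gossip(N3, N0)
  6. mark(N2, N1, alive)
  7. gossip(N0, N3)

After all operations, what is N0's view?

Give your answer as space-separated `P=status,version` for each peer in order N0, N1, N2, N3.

Op 1: N1 marks N3=dead -> (dead,v1)
Op 2: N2 marks N1=alive -> (alive,v1)
Op 3: N0 marks N2=alive -> (alive,v1)
Op 4: gossip N2<->N1 -> N2.N0=(alive,v0) N2.N1=(alive,v1) N2.N2=(alive,v0) N2.N3=(dead,v1) | N1.N0=(alive,v0) N1.N1=(alive,v1) N1.N2=(alive,v0) N1.N3=(dead,v1)
Op 5: gossip N3<->N0 -> N3.N0=(alive,v0) N3.N1=(alive,v0) N3.N2=(alive,v1) N3.N3=(alive,v0) | N0.N0=(alive,v0) N0.N1=(alive,v0) N0.N2=(alive,v1) N0.N3=(alive,v0)
Op 6: N2 marks N1=alive -> (alive,v2)
Op 7: gossip N0<->N3 -> N0.N0=(alive,v0) N0.N1=(alive,v0) N0.N2=(alive,v1) N0.N3=(alive,v0) | N3.N0=(alive,v0) N3.N1=(alive,v0) N3.N2=(alive,v1) N3.N3=(alive,v0)

Answer: N0=alive,0 N1=alive,0 N2=alive,1 N3=alive,0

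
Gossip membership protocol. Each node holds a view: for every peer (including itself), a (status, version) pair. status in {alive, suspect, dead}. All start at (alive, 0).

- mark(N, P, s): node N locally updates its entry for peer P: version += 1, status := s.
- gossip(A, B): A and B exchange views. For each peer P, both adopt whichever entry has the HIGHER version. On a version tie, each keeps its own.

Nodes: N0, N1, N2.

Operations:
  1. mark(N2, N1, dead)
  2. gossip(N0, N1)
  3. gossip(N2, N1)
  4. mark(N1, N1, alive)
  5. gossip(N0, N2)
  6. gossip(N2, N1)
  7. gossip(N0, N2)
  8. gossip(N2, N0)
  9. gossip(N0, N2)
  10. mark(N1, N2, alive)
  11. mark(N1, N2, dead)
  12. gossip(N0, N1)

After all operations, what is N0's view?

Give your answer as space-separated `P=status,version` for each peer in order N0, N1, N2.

Answer: N0=alive,0 N1=alive,2 N2=dead,2

Derivation:
Op 1: N2 marks N1=dead -> (dead,v1)
Op 2: gossip N0<->N1 -> N0.N0=(alive,v0) N0.N1=(alive,v0) N0.N2=(alive,v0) | N1.N0=(alive,v0) N1.N1=(alive,v0) N1.N2=(alive,v0)
Op 3: gossip N2<->N1 -> N2.N0=(alive,v0) N2.N1=(dead,v1) N2.N2=(alive,v0) | N1.N0=(alive,v0) N1.N1=(dead,v1) N1.N2=(alive,v0)
Op 4: N1 marks N1=alive -> (alive,v2)
Op 5: gossip N0<->N2 -> N0.N0=(alive,v0) N0.N1=(dead,v1) N0.N2=(alive,v0) | N2.N0=(alive,v0) N2.N1=(dead,v1) N2.N2=(alive,v0)
Op 6: gossip N2<->N1 -> N2.N0=(alive,v0) N2.N1=(alive,v2) N2.N2=(alive,v0) | N1.N0=(alive,v0) N1.N1=(alive,v2) N1.N2=(alive,v0)
Op 7: gossip N0<->N2 -> N0.N0=(alive,v0) N0.N1=(alive,v2) N0.N2=(alive,v0) | N2.N0=(alive,v0) N2.N1=(alive,v2) N2.N2=(alive,v0)
Op 8: gossip N2<->N0 -> N2.N0=(alive,v0) N2.N1=(alive,v2) N2.N2=(alive,v0) | N0.N0=(alive,v0) N0.N1=(alive,v2) N0.N2=(alive,v0)
Op 9: gossip N0<->N2 -> N0.N0=(alive,v0) N0.N1=(alive,v2) N0.N2=(alive,v0) | N2.N0=(alive,v0) N2.N1=(alive,v2) N2.N2=(alive,v0)
Op 10: N1 marks N2=alive -> (alive,v1)
Op 11: N1 marks N2=dead -> (dead,v2)
Op 12: gossip N0<->N1 -> N0.N0=(alive,v0) N0.N1=(alive,v2) N0.N2=(dead,v2) | N1.N0=(alive,v0) N1.N1=(alive,v2) N1.N2=(dead,v2)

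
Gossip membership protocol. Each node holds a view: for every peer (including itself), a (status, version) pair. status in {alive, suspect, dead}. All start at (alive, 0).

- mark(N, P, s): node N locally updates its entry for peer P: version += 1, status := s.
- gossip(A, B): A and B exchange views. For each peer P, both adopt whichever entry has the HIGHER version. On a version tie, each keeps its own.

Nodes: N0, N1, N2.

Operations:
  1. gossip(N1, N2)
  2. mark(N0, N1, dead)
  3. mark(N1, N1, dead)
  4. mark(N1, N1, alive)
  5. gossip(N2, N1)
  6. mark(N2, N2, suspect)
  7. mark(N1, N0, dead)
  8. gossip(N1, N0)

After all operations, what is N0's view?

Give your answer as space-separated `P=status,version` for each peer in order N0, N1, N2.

Op 1: gossip N1<->N2 -> N1.N0=(alive,v0) N1.N1=(alive,v0) N1.N2=(alive,v0) | N2.N0=(alive,v0) N2.N1=(alive,v0) N2.N2=(alive,v0)
Op 2: N0 marks N1=dead -> (dead,v1)
Op 3: N1 marks N1=dead -> (dead,v1)
Op 4: N1 marks N1=alive -> (alive,v2)
Op 5: gossip N2<->N1 -> N2.N0=(alive,v0) N2.N1=(alive,v2) N2.N2=(alive,v0) | N1.N0=(alive,v0) N1.N1=(alive,v2) N1.N2=(alive,v0)
Op 6: N2 marks N2=suspect -> (suspect,v1)
Op 7: N1 marks N0=dead -> (dead,v1)
Op 8: gossip N1<->N0 -> N1.N0=(dead,v1) N1.N1=(alive,v2) N1.N2=(alive,v0) | N0.N0=(dead,v1) N0.N1=(alive,v2) N0.N2=(alive,v0)

Answer: N0=dead,1 N1=alive,2 N2=alive,0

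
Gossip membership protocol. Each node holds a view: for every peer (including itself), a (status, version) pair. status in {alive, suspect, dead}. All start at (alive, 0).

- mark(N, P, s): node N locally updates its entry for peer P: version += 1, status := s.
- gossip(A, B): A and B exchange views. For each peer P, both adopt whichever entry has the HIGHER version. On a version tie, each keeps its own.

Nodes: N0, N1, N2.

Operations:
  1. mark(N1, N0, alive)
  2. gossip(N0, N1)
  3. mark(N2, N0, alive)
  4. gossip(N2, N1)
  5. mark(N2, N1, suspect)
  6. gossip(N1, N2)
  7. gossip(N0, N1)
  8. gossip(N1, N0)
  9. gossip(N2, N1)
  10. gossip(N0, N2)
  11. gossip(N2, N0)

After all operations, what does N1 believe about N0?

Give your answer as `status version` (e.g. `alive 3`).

Answer: alive 1

Derivation:
Op 1: N1 marks N0=alive -> (alive,v1)
Op 2: gossip N0<->N1 -> N0.N0=(alive,v1) N0.N1=(alive,v0) N0.N2=(alive,v0) | N1.N0=(alive,v1) N1.N1=(alive,v0) N1.N2=(alive,v0)
Op 3: N2 marks N0=alive -> (alive,v1)
Op 4: gossip N2<->N1 -> N2.N0=(alive,v1) N2.N1=(alive,v0) N2.N2=(alive,v0) | N1.N0=(alive,v1) N1.N1=(alive,v0) N1.N2=(alive,v0)
Op 5: N2 marks N1=suspect -> (suspect,v1)
Op 6: gossip N1<->N2 -> N1.N0=(alive,v1) N1.N1=(suspect,v1) N1.N2=(alive,v0) | N2.N0=(alive,v1) N2.N1=(suspect,v1) N2.N2=(alive,v0)
Op 7: gossip N0<->N1 -> N0.N0=(alive,v1) N0.N1=(suspect,v1) N0.N2=(alive,v0) | N1.N0=(alive,v1) N1.N1=(suspect,v1) N1.N2=(alive,v0)
Op 8: gossip N1<->N0 -> N1.N0=(alive,v1) N1.N1=(suspect,v1) N1.N2=(alive,v0) | N0.N0=(alive,v1) N0.N1=(suspect,v1) N0.N2=(alive,v0)
Op 9: gossip N2<->N1 -> N2.N0=(alive,v1) N2.N1=(suspect,v1) N2.N2=(alive,v0) | N1.N0=(alive,v1) N1.N1=(suspect,v1) N1.N2=(alive,v0)
Op 10: gossip N0<->N2 -> N0.N0=(alive,v1) N0.N1=(suspect,v1) N0.N2=(alive,v0) | N2.N0=(alive,v1) N2.N1=(suspect,v1) N2.N2=(alive,v0)
Op 11: gossip N2<->N0 -> N2.N0=(alive,v1) N2.N1=(suspect,v1) N2.N2=(alive,v0) | N0.N0=(alive,v1) N0.N1=(suspect,v1) N0.N2=(alive,v0)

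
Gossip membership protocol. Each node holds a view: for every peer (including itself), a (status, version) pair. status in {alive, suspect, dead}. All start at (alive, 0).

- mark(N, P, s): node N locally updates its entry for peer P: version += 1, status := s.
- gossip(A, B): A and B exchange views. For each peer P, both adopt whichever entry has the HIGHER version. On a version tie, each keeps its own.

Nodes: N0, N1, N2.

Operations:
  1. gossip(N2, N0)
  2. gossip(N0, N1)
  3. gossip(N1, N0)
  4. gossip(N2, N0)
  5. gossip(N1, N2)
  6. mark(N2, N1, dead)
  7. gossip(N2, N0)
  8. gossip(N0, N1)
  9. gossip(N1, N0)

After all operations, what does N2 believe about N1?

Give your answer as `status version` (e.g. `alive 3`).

Op 1: gossip N2<->N0 -> N2.N0=(alive,v0) N2.N1=(alive,v0) N2.N2=(alive,v0) | N0.N0=(alive,v0) N0.N1=(alive,v0) N0.N2=(alive,v0)
Op 2: gossip N0<->N1 -> N0.N0=(alive,v0) N0.N1=(alive,v0) N0.N2=(alive,v0) | N1.N0=(alive,v0) N1.N1=(alive,v0) N1.N2=(alive,v0)
Op 3: gossip N1<->N0 -> N1.N0=(alive,v0) N1.N1=(alive,v0) N1.N2=(alive,v0) | N0.N0=(alive,v0) N0.N1=(alive,v0) N0.N2=(alive,v0)
Op 4: gossip N2<->N0 -> N2.N0=(alive,v0) N2.N1=(alive,v0) N2.N2=(alive,v0) | N0.N0=(alive,v0) N0.N1=(alive,v0) N0.N2=(alive,v0)
Op 5: gossip N1<->N2 -> N1.N0=(alive,v0) N1.N1=(alive,v0) N1.N2=(alive,v0) | N2.N0=(alive,v0) N2.N1=(alive,v0) N2.N2=(alive,v0)
Op 6: N2 marks N1=dead -> (dead,v1)
Op 7: gossip N2<->N0 -> N2.N0=(alive,v0) N2.N1=(dead,v1) N2.N2=(alive,v0) | N0.N0=(alive,v0) N0.N1=(dead,v1) N0.N2=(alive,v0)
Op 8: gossip N0<->N1 -> N0.N0=(alive,v0) N0.N1=(dead,v1) N0.N2=(alive,v0) | N1.N0=(alive,v0) N1.N1=(dead,v1) N1.N2=(alive,v0)
Op 9: gossip N1<->N0 -> N1.N0=(alive,v0) N1.N1=(dead,v1) N1.N2=(alive,v0) | N0.N0=(alive,v0) N0.N1=(dead,v1) N0.N2=(alive,v0)

Answer: dead 1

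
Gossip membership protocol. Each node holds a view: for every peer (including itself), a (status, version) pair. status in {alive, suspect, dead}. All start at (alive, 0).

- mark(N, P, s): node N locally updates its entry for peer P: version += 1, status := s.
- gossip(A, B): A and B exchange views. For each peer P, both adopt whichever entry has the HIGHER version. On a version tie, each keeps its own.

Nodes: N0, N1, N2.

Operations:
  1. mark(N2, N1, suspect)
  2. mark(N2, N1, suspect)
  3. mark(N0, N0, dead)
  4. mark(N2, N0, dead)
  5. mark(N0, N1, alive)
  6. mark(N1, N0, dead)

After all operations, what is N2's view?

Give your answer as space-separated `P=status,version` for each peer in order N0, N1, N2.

Answer: N0=dead,1 N1=suspect,2 N2=alive,0

Derivation:
Op 1: N2 marks N1=suspect -> (suspect,v1)
Op 2: N2 marks N1=suspect -> (suspect,v2)
Op 3: N0 marks N0=dead -> (dead,v1)
Op 4: N2 marks N0=dead -> (dead,v1)
Op 5: N0 marks N1=alive -> (alive,v1)
Op 6: N1 marks N0=dead -> (dead,v1)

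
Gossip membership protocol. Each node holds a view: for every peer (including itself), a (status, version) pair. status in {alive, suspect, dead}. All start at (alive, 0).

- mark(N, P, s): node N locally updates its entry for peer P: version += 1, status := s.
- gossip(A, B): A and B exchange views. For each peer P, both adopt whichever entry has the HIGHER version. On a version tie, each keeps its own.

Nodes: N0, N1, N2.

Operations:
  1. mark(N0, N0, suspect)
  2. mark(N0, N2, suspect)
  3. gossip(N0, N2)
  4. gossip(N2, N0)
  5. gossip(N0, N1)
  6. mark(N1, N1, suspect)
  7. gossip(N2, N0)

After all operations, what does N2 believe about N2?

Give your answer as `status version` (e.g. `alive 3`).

Answer: suspect 1

Derivation:
Op 1: N0 marks N0=suspect -> (suspect,v1)
Op 2: N0 marks N2=suspect -> (suspect,v1)
Op 3: gossip N0<->N2 -> N0.N0=(suspect,v1) N0.N1=(alive,v0) N0.N2=(suspect,v1) | N2.N0=(suspect,v1) N2.N1=(alive,v0) N2.N2=(suspect,v1)
Op 4: gossip N2<->N0 -> N2.N0=(suspect,v1) N2.N1=(alive,v0) N2.N2=(suspect,v1) | N0.N0=(suspect,v1) N0.N1=(alive,v0) N0.N2=(suspect,v1)
Op 5: gossip N0<->N1 -> N0.N0=(suspect,v1) N0.N1=(alive,v0) N0.N2=(suspect,v1) | N1.N0=(suspect,v1) N1.N1=(alive,v0) N1.N2=(suspect,v1)
Op 6: N1 marks N1=suspect -> (suspect,v1)
Op 7: gossip N2<->N0 -> N2.N0=(suspect,v1) N2.N1=(alive,v0) N2.N2=(suspect,v1) | N0.N0=(suspect,v1) N0.N1=(alive,v0) N0.N2=(suspect,v1)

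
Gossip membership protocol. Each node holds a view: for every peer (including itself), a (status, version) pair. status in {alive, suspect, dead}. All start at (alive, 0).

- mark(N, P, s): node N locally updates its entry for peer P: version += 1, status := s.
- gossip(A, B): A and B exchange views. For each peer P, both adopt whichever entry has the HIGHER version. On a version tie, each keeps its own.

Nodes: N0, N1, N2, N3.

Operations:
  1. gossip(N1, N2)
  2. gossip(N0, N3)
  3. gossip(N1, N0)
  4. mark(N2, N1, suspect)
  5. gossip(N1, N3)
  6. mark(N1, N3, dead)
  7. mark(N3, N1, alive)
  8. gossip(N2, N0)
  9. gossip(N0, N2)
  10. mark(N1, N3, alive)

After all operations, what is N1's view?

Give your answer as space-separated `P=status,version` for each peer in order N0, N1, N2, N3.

Answer: N0=alive,0 N1=alive,0 N2=alive,0 N3=alive,2

Derivation:
Op 1: gossip N1<->N2 -> N1.N0=(alive,v0) N1.N1=(alive,v0) N1.N2=(alive,v0) N1.N3=(alive,v0) | N2.N0=(alive,v0) N2.N1=(alive,v0) N2.N2=(alive,v0) N2.N3=(alive,v0)
Op 2: gossip N0<->N3 -> N0.N0=(alive,v0) N0.N1=(alive,v0) N0.N2=(alive,v0) N0.N3=(alive,v0) | N3.N0=(alive,v0) N3.N1=(alive,v0) N3.N2=(alive,v0) N3.N3=(alive,v0)
Op 3: gossip N1<->N0 -> N1.N0=(alive,v0) N1.N1=(alive,v0) N1.N2=(alive,v0) N1.N3=(alive,v0) | N0.N0=(alive,v0) N0.N1=(alive,v0) N0.N2=(alive,v0) N0.N3=(alive,v0)
Op 4: N2 marks N1=suspect -> (suspect,v1)
Op 5: gossip N1<->N3 -> N1.N0=(alive,v0) N1.N1=(alive,v0) N1.N2=(alive,v0) N1.N3=(alive,v0) | N3.N0=(alive,v0) N3.N1=(alive,v0) N3.N2=(alive,v0) N3.N3=(alive,v0)
Op 6: N1 marks N3=dead -> (dead,v1)
Op 7: N3 marks N1=alive -> (alive,v1)
Op 8: gossip N2<->N0 -> N2.N0=(alive,v0) N2.N1=(suspect,v1) N2.N2=(alive,v0) N2.N3=(alive,v0) | N0.N0=(alive,v0) N0.N1=(suspect,v1) N0.N2=(alive,v0) N0.N3=(alive,v0)
Op 9: gossip N0<->N2 -> N0.N0=(alive,v0) N0.N1=(suspect,v1) N0.N2=(alive,v0) N0.N3=(alive,v0) | N2.N0=(alive,v0) N2.N1=(suspect,v1) N2.N2=(alive,v0) N2.N3=(alive,v0)
Op 10: N1 marks N3=alive -> (alive,v2)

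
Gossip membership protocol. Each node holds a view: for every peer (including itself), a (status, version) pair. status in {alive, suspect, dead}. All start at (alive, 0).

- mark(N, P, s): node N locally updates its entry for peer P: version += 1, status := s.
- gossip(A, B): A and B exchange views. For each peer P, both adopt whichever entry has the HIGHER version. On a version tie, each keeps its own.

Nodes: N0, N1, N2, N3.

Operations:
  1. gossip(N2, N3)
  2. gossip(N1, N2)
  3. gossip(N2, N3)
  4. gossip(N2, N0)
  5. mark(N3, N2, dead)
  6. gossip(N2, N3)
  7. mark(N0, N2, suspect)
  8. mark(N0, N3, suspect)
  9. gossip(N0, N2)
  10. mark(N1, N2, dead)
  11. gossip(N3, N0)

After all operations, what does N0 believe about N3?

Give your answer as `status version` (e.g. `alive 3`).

Answer: suspect 1

Derivation:
Op 1: gossip N2<->N3 -> N2.N0=(alive,v0) N2.N1=(alive,v0) N2.N2=(alive,v0) N2.N3=(alive,v0) | N3.N0=(alive,v0) N3.N1=(alive,v0) N3.N2=(alive,v0) N3.N3=(alive,v0)
Op 2: gossip N1<->N2 -> N1.N0=(alive,v0) N1.N1=(alive,v0) N1.N2=(alive,v0) N1.N3=(alive,v0) | N2.N0=(alive,v0) N2.N1=(alive,v0) N2.N2=(alive,v0) N2.N3=(alive,v0)
Op 3: gossip N2<->N3 -> N2.N0=(alive,v0) N2.N1=(alive,v0) N2.N2=(alive,v0) N2.N3=(alive,v0) | N3.N0=(alive,v0) N3.N1=(alive,v0) N3.N2=(alive,v0) N3.N3=(alive,v0)
Op 4: gossip N2<->N0 -> N2.N0=(alive,v0) N2.N1=(alive,v0) N2.N2=(alive,v0) N2.N3=(alive,v0) | N0.N0=(alive,v0) N0.N1=(alive,v0) N0.N2=(alive,v0) N0.N3=(alive,v0)
Op 5: N3 marks N2=dead -> (dead,v1)
Op 6: gossip N2<->N3 -> N2.N0=(alive,v0) N2.N1=(alive,v0) N2.N2=(dead,v1) N2.N3=(alive,v0) | N3.N0=(alive,v0) N3.N1=(alive,v0) N3.N2=(dead,v1) N3.N3=(alive,v0)
Op 7: N0 marks N2=suspect -> (suspect,v1)
Op 8: N0 marks N3=suspect -> (suspect,v1)
Op 9: gossip N0<->N2 -> N0.N0=(alive,v0) N0.N1=(alive,v0) N0.N2=(suspect,v1) N0.N3=(suspect,v1) | N2.N0=(alive,v0) N2.N1=(alive,v0) N2.N2=(dead,v1) N2.N3=(suspect,v1)
Op 10: N1 marks N2=dead -> (dead,v1)
Op 11: gossip N3<->N0 -> N3.N0=(alive,v0) N3.N1=(alive,v0) N3.N2=(dead,v1) N3.N3=(suspect,v1) | N0.N0=(alive,v0) N0.N1=(alive,v0) N0.N2=(suspect,v1) N0.N3=(suspect,v1)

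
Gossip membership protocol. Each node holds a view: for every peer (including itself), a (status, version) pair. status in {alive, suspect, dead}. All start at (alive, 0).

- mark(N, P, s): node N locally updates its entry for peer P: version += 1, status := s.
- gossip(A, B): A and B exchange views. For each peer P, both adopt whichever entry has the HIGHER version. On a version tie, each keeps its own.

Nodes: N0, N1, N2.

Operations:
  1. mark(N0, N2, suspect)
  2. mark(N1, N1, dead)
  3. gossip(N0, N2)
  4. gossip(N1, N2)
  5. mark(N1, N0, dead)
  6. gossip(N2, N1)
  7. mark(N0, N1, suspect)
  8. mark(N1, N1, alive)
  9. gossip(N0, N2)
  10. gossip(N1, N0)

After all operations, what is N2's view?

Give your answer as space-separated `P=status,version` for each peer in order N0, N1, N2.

Op 1: N0 marks N2=suspect -> (suspect,v1)
Op 2: N1 marks N1=dead -> (dead,v1)
Op 3: gossip N0<->N2 -> N0.N0=(alive,v0) N0.N1=(alive,v0) N0.N2=(suspect,v1) | N2.N0=(alive,v0) N2.N1=(alive,v0) N2.N2=(suspect,v1)
Op 4: gossip N1<->N2 -> N1.N0=(alive,v0) N1.N1=(dead,v1) N1.N2=(suspect,v1) | N2.N0=(alive,v0) N2.N1=(dead,v1) N2.N2=(suspect,v1)
Op 5: N1 marks N0=dead -> (dead,v1)
Op 6: gossip N2<->N1 -> N2.N0=(dead,v1) N2.N1=(dead,v1) N2.N2=(suspect,v1) | N1.N0=(dead,v1) N1.N1=(dead,v1) N1.N2=(suspect,v1)
Op 7: N0 marks N1=suspect -> (suspect,v1)
Op 8: N1 marks N1=alive -> (alive,v2)
Op 9: gossip N0<->N2 -> N0.N0=(dead,v1) N0.N1=(suspect,v1) N0.N2=(suspect,v1) | N2.N0=(dead,v1) N2.N1=(dead,v1) N2.N2=(suspect,v1)
Op 10: gossip N1<->N0 -> N1.N0=(dead,v1) N1.N1=(alive,v2) N1.N2=(suspect,v1) | N0.N0=(dead,v1) N0.N1=(alive,v2) N0.N2=(suspect,v1)

Answer: N0=dead,1 N1=dead,1 N2=suspect,1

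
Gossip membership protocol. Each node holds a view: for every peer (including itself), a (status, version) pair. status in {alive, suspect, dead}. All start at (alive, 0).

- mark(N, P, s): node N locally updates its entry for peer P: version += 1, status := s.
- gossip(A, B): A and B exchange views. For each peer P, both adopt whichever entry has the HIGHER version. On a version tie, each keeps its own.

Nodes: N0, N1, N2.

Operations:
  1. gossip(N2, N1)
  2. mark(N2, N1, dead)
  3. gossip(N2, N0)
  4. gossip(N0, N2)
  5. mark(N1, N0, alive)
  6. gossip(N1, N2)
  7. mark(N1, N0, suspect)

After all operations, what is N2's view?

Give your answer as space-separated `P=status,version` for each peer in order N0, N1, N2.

Answer: N0=alive,1 N1=dead,1 N2=alive,0

Derivation:
Op 1: gossip N2<->N1 -> N2.N0=(alive,v0) N2.N1=(alive,v0) N2.N2=(alive,v0) | N1.N0=(alive,v0) N1.N1=(alive,v0) N1.N2=(alive,v0)
Op 2: N2 marks N1=dead -> (dead,v1)
Op 3: gossip N2<->N0 -> N2.N0=(alive,v0) N2.N1=(dead,v1) N2.N2=(alive,v0) | N0.N0=(alive,v0) N0.N1=(dead,v1) N0.N2=(alive,v0)
Op 4: gossip N0<->N2 -> N0.N0=(alive,v0) N0.N1=(dead,v1) N0.N2=(alive,v0) | N2.N0=(alive,v0) N2.N1=(dead,v1) N2.N2=(alive,v0)
Op 5: N1 marks N0=alive -> (alive,v1)
Op 6: gossip N1<->N2 -> N1.N0=(alive,v1) N1.N1=(dead,v1) N1.N2=(alive,v0) | N2.N0=(alive,v1) N2.N1=(dead,v1) N2.N2=(alive,v0)
Op 7: N1 marks N0=suspect -> (suspect,v2)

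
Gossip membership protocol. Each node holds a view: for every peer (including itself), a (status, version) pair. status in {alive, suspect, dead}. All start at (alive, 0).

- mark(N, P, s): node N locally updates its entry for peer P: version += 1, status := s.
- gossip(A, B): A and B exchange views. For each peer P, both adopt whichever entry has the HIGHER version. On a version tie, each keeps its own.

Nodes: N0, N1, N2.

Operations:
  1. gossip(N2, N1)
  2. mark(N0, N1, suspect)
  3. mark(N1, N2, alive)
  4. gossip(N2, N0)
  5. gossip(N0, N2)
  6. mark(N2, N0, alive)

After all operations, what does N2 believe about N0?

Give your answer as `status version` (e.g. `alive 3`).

Op 1: gossip N2<->N1 -> N2.N0=(alive,v0) N2.N1=(alive,v0) N2.N2=(alive,v0) | N1.N0=(alive,v0) N1.N1=(alive,v0) N1.N2=(alive,v0)
Op 2: N0 marks N1=suspect -> (suspect,v1)
Op 3: N1 marks N2=alive -> (alive,v1)
Op 4: gossip N2<->N0 -> N2.N0=(alive,v0) N2.N1=(suspect,v1) N2.N2=(alive,v0) | N0.N0=(alive,v0) N0.N1=(suspect,v1) N0.N2=(alive,v0)
Op 5: gossip N0<->N2 -> N0.N0=(alive,v0) N0.N1=(suspect,v1) N0.N2=(alive,v0) | N2.N0=(alive,v0) N2.N1=(suspect,v1) N2.N2=(alive,v0)
Op 6: N2 marks N0=alive -> (alive,v1)

Answer: alive 1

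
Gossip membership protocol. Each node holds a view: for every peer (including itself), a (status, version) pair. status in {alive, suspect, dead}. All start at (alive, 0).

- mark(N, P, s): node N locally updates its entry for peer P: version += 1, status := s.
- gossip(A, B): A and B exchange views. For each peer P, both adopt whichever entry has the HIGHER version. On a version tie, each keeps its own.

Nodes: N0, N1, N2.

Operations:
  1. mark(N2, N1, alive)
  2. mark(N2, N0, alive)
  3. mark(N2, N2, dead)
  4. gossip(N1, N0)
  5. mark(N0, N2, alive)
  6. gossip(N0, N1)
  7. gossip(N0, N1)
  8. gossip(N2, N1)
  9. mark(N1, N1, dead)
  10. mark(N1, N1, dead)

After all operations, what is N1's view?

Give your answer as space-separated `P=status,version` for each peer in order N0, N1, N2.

Op 1: N2 marks N1=alive -> (alive,v1)
Op 2: N2 marks N0=alive -> (alive,v1)
Op 3: N2 marks N2=dead -> (dead,v1)
Op 4: gossip N1<->N0 -> N1.N0=(alive,v0) N1.N1=(alive,v0) N1.N2=(alive,v0) | N0.N0=(alive,v0) N0.N1=(alive,v0) N0.N2=(alive,v0)
Op 5: N0 marks N2=alive -> (alive,v1)
Op 6: gossip N0<->N1 -> N0.N0=(alive,v0) N0.N1=(alive,v0) N0.N2=(alive,v1) | N1.N0=(alive,v0) N1.N1=(alive,v0) N1.N2=(alive,v1)
Op 7: gossip N0<->N1 -> N0.N0=(alive,v0) N0.N1=(alive,v0) N0.N2=(alive,v1) | N1.N0=(alive,v0) N1.N1=(alive,v0) N1.N2=(alive,v1)
Op 8: gossip N2<->N1 -> N2.N0=(alive,v1) N2.N1=(alive,v1) N2.N2=(dead,v1) | N1.N0=(alive,v1) N1.N1=(alive,v1) N1.N2=(alive,v1)
Op 9: N1 marks N1=dead -> (dead,v2)
Op 10: N1 marks N1=dead -> (dead,v3)

Answer: N0=alive,1 N1=dead,3 N2=alive,1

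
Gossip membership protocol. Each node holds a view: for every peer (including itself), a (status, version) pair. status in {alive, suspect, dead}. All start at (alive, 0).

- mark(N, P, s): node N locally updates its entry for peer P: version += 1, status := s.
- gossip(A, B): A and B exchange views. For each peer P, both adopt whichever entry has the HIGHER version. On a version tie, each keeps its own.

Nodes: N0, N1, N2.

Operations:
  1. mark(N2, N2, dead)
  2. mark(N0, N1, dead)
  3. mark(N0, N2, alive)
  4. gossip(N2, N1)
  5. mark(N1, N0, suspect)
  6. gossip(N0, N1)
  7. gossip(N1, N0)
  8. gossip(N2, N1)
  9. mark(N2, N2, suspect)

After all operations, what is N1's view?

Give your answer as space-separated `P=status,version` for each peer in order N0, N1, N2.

Answer: N0=suspect,1 N1=dead,1 N2=dead,1

Derivation:
Op 1: N2 marks N2=dead -> (dead,v1)
Op 2: N0 marks N1=dead -> (dead,v1)
Op 3: N0 marks N2=alive -> (alive,v1)
Op 4: gossip N2<->N1 -> N2.N0=(alive,v0) N2.N1=(alive,v0) N2.N2=(dead,v1) | N1.N0=(alive,v0) N1.N1=(alive,v0) N1.N2=(dead,v1)
Op 5: N1 marks N0=suspect -> (suspect,v1)
Op 6: gossip N0<->N1 -> N0.N0=(suspect,v1) N0.N1=(dead,v1) N0.N2=(alive,v1) | N1.N0=(suspect,v1) N1.N1=(dead,v1) N1.N2=(dead,v1)
Op 7: gossip N1<->N0 -> N1.N0=(suspect,v1) N1.N1=(dead,v1) N1.N2=(dead,v1) | N0.N0=(suspect,v1) N0.N1=(dead,v1) N0.N2=(alive,v1)
Op 8: gossip N2<->N1 -> N2.N0=(suspect,v1) N2.N1=(dead,v1) N2.N2=(dead,v1) | N1.N0=(suspect,v1) N1.N1=(dead,v1) N1.N2=(dead,v1)
Op 9: N2 marks N2=suspect -> (suspect,v2)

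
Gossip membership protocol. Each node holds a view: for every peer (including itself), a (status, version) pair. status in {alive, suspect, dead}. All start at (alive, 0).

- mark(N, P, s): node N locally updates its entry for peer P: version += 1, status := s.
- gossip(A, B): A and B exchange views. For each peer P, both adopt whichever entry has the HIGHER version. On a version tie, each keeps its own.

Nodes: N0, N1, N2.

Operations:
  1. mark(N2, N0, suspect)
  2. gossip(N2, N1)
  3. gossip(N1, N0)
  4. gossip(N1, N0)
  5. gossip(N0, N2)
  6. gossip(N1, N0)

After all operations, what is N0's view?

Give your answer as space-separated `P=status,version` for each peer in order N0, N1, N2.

Answer: N0=suspect,1 N1=alive,0 N2=alive,0

Derivation:
Op 1: N2 marks N0=suspect -> (suspect,v1)
Op 2: gossip N2<->N1 -> N2.N0=(suspect,v1) N2.N1=(alive,v0) N2.N2=(alive,v0) | N1.N0=(suspect,v1) N1.N1=(alive,v0) N1.N2=(alive,v0)
Op 3: gossip N1<->N0 -> N1.N0=(suspect,v1) N1.N1=(alive,v0) N1.N2=(alive,v0) | N0.N0=(suspect,v1) N0.N1=(alive,v0) N0.N2=(alive,v0)
Op 4: gossip N1<->N0 -> N1.N0=(suspect,v1) N1.N1=(alive,v0) N1.N2=(alive,v0) | N0.N0=(suspect,v1) N0.N1=(alive,v0) N0.N2=(alive,v0)
Op 5: gossip N0<->N2 -> N0.N0=(suspect,v1) N0.N1=(alive,v0) N0.N2=(alive,v0) | N2.N0=(suspect,v1) N2.N1=(alive,v0) N2.N2=(alive,v0)
Op 6: gossip N1<->N0 -> N1.N0=(suspect,v1) N1.N1=(alive,v0) N1.N2=(alive,v0) | N0.N0=(suspect,v1) N0.N1=(alive,v0) N0.N2=(alive,v0)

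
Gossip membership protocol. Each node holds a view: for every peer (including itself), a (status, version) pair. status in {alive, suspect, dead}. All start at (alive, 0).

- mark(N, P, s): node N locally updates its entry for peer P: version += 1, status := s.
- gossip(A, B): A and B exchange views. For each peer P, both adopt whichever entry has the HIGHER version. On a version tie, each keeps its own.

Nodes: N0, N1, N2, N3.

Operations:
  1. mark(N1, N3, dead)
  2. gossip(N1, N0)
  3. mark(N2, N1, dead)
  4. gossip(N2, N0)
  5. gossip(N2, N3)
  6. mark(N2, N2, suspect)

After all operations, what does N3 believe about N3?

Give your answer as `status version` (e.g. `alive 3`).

Op 1: N1 marks N3=dead -> (dead,v1)
Op 2: gossip N1<->N0 -> N1.N0=(alive,v0) N1.N1=(alive,v0) N1.N2=(alive,v0) N1.N3=(dead,v1) | N0.N0=(alive,v0) N0.N1=(alive,v0) N0.N2=(alive,v0) N0.N3=(dead,v1)
Op 3: N2 marks N1=dead -> (dead,v1)
Op 4: gossip N2<->N0 -> N2.N0=(alive,v0) N2.N1=(dead,v1) N2.N2=(alive,v0) N2.N3=(dead,v1) | N0.N0=(alive,v0) N0.N1=(dead,v1) N0.N2=(alive,v0) N0.N3=(dead,v1)
Op 5: gossip N2<->N3 -> N2.N0=(alive,v0) N2.N1=(dead,v1) N2.N2=(alive,v0) N2.N3=(dead,v1) | N3.N0=(alive,v0) N3.N1=(dead,v1) N3.N2=(alive,v0) N3.N3=(dead,v1)
Op 6: N2 marks N2=suspect -> (suspect,v1)

Answer: dead 1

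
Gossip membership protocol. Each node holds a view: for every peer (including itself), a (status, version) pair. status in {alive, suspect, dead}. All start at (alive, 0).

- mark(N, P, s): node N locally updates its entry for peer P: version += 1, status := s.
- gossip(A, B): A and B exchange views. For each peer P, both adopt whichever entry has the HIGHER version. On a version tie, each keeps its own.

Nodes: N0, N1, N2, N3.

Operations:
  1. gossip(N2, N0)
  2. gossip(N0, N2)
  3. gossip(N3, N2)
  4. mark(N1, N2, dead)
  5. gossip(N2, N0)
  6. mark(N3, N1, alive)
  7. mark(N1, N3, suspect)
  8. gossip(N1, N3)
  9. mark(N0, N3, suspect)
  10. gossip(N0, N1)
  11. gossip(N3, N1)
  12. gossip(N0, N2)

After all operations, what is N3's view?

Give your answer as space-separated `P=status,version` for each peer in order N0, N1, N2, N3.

Answer: N0=alive,0 N1=alive,1 N2=dead,1 N3=suspect,1

Derivation:
Op 1: gossip N2<->N0 -> N2.N0=(alive,v0) N2.N1=(alive,v0) N2.N2=(alive,v0) N2.N3=(alive,v0) | N0.N0=(alive,v0) N0.N1=(alive,v0) N0.N2=(alive,v0) N0.N3=(alive,v0)
Op 2: gossip N0<->N2 -> N0.N0=(alive,v0) N0.N1=(alive,v0) N0.N2=(alive,v0) N0.N3=(alive,v0) | N2.N0=(alive,v0) N2.N1=(alive,v0) N2.N2=(alive,v0) N2.N3=(alive,v0)
Op 3: gossip N3<->N2 -> N3.N0=(alive,v0) N3.N1=(alive,v0) N3.N2=(alive,v0) N3.N3=(alive,v0) | N2.N0=(alive,v0) N2.N1=(alive,v0) N2.N2=(alive,v0) N2.N3=(alive,v0)
Op 4: N1 marks N2=dead -> (dead,v1)
Op 5: gossip N2<->N0 -> N2.N0=(alive,v0) N2.N1=(alive,v0) N2.N2=(alive,v0) N2.N3=(alive,v0) | N0.N0=(alive,v0) N0.N1=(alive,v0) N0.N2=(alive,v0) N0.N3=(alive,v0)
Op 6: N3 marks N1=alive -> (alive,v1)
Op 7: N1 marks N3=suspect -> (suspect,v1)
Op 8: gossip N1<->N3 -> N1.N0=(alive,v0) N1.N1=(alive,v1) N1.N2=(dead,v1) N1.N3=(suspect,v1) | N3.N0=(alive,v0) N3.N1=(alive,v1) N3.N2=(dead,v1) N3.N3=(suspect,v1)
Op 9: N0 marks N3=suspect -> (suspect,v1)
Op 10: gossip N0<->N1 -> N0.N0=(alive,v0) N0.N1=(alive,v1) N0.N2=(dead,v1) N0.N3=(suspect,v1) | N1.N0=(alive,v0) N1.N1=(alive,v1) N1.N2=(dead,v1) N1.N3=(suspect,v1)
Op 11: gossip N3<->N1 -> N3.N0=(alive,v0) N3.N1=(alive,v1) N3.N2=(dead,v1) N3.N3=(suspect,v1) | N1.N0=(alive,v0) N1.N1=(alive,v1) N1.N2=(dead,v1) N1.N3=(suspect,v1)
Op 12: gossip N0<->N2 -> N0.N0=(alive,v0) N0.N1=(alive,v1) N0.N2=(dead,v1) N0.N3=(suspect,v1) | N2.N0=(alive,v0) N2.N1=(alive,v1) N2.N2=(dead,v1) N2.N3=(suspect,v1)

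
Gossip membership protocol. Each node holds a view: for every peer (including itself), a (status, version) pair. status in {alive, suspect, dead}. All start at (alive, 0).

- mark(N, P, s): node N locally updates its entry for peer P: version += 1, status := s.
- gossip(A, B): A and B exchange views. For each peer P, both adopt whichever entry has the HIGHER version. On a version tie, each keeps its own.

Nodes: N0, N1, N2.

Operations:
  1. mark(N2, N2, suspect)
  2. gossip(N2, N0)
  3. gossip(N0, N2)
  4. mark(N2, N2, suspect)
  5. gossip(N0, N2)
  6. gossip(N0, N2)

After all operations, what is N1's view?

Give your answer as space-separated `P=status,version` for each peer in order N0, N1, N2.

Answer: N0=alive,0 N1=alive,0 N2=alive,0

Derivation:
Op 1: N2 marks N2=suspect -> (suspect,v1)
Op 2: gossip N2<->N0 -> N2.N0=(alive,v0) N2.N1=(alive,v0) N2.N2=(suspect,v1) | N0.N0=(alive,v0) N0.N1=(alive,v0) N0.N2=(suspect,v1)
Op 3: gossip N0<->N2 -> N0.N0=(alive,v0) N0.N1=(alive,v0) N0.N2=(suspect,v1) | N2.N0=(alive,v0) N2.N1=(alive,v0) N2.N2=(suspect,v1)
Op 4: N2 marks N2=suspect -> (suspect,v2)
Op 5: gossip N0<->N2 -> N0.N0=(alive,v0) N0.N1=(alive,v0) N0.N2=(suspect,v2) | N2.N0=(alive,v0) N2.N1=(alive,v0) N2.N2=(suspect,v2)
Op 6: gossip N0<->N2 -> N0.N0=(alive,v0) N0.N1=(alive,v0) N0.N2=(suspect,v2) | N2.N0=(alive,v0) N2.N1=(alive,v0) N2.N2=(suspect,v2)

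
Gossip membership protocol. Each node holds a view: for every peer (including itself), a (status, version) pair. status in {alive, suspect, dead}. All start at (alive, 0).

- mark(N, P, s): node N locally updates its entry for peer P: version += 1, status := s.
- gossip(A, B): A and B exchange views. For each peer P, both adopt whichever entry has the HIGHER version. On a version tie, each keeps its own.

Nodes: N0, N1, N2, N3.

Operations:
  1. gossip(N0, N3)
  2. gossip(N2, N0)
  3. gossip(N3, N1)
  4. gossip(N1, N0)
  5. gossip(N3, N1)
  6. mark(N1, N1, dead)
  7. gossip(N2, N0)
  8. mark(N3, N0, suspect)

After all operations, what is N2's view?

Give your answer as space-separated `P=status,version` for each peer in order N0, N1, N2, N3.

Op 1: gossip N0<->N3 -> N0.N0=(alive,v0) N0.N1=(alive,v0) N0.N2=(alive,v0) N0.N3=(alive,v0) | N3.N0=(alive,v0) N3.N1=(alive,v0) N3.N2=(alive,v0) N3.N3=(alive,v0)
Op 2: gossip N2<->N0 -> N2.N0=(alive,v0) N2.N1=(alive,v0) N2.N2=(alive,v0) N2.N3=(alive,v0) | N0.N0=(alive,v0) N0.N1=(alive,v0) N0.N2=(alive,v0) N0.N3=(alive,v0)
Op 3: gossip N3<->N1 -> N3.N0=(alive,v0) N3.N1=(alive,v0) N3.N2=(alive,v0) N3.N3=(alive,v0) | N1.N0=(alive,v0) N1.N1=(alive,v0) N1.N2=(alive,v0) N1.N3=(alive,v0)
Op 4: gossip N1<->N0 -> N1.N0=(alive,v0) N1.N1=(alive,v0) N1.N2=(alive,v0) N1.N3=(alive,v0) | N0.N0=(alive,v0) N0.N1=(alive,v0) N0.N2=(alive,v0) N0.N3=(alive,v0)
Op 5: gossip N3<->N1 -> N3.N0=(alive,v0) N3.N1=(alive,v0) N3.N2=(alive,v0) N3.N3=(alive,v0) | N1.N0=(alive,v0) N1.N1=(alive,v0) N1.N2=(alive,v0) N1.N3=(alive,v0)
Op 6: N1 marks N1=dead -> (dead,v1)
Op 7: gossip N2<->N0 -> N2.N0=(alive,v0) N2.N1=(alive,v0) N2.N2=(alive,v0) N2.N3=(alive,v0) | N0.N0=(alive,v0) N0.N1=(alive,v0) N0.N2=(alive,v0) N0.N3=(alive,v0)
Op 8: N3 marks N0=suspect -> (suspect,v1)

Answer: N0=alive,0 N1=alive,0 N2=alive,0 N3=alive,0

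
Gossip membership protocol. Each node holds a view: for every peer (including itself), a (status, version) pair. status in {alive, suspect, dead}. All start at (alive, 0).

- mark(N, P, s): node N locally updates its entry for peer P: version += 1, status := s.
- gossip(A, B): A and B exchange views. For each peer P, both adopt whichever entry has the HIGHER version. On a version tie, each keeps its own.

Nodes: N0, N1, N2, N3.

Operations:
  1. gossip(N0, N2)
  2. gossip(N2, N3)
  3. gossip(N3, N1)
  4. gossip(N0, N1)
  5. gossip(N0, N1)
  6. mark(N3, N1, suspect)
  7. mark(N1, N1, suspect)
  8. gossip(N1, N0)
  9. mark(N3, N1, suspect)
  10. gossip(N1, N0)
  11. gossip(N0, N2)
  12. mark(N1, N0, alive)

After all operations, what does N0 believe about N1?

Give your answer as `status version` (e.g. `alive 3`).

Op 1: gossip N0<->N2 -> N0.N0=(alive,v0) N0.N1=(alive,v0) N0.N2=(alive,v0) N0.N3=(alive,v0) | N2.N0=(alive,v0) N2.N1=(alive,v0) N2.N2=(alive,v0) N2.N3=(alive,v0)
Op 2: gossip N2<->N3 -> N2.N0=(alive,v0) N2.N1=(alive,v0) N2.N2=(alive,v0) N2.N3=(alive,v0) | N3.N0=(alive,v0) N3.N1=(alive,v0) N3.N2=(alive,v0) N3.N3=(alive,v0)
Op 3: gossip N3<->N1 -> N3.N0=(alive,v0) N3.N1=(alive,v0) N3.N2=(alive,v0) N3.N3=(alive,v0) | N1.N0=(alive,v0) N1.N1=(alive,v0) N1.N2=(alive,v0) N1.N3=(alive,v0)
Op 4: gossip N0<->N1 -> N0.N0=(alive,v0) N0.N1=(alive,v0) N0.N2=(alive,v0) N0.N3=(alive,v0) | N1.N0=(alive,v0) N1.N1=(alive,v0) N1.N2=(alive,v0) N1.N3=(alive,v0)
Op 5: gossip N0<->N1 -> N0.N0=(alive,v0) N0.N1=(alive,v0) N0.N2=(alive,v0) N0.N3=(alive,v0) | N1.N0=(alive,v0) N1.N1=(alive,v0) N1.N2=(alive,v0) N1.N3=(alive,v0)
Op 6: N3 marks N1=suspect -> (suspect,v1)
Op 7: N1 marks N1=suspect -> (suspect,v1)
Op 8: gossip N1<->N0 -> N1.N0=(alive,v0) N1.N1=(suspect,v1) N1.N2=(alive,v0) N1.N3=(alive,v0) | N0.N0=(alive,v0) N0.N1=(suspect,v1) N0.N2=(alive,v0) N0.N3=(alive,v0)
Op 9: N3 marks N1=suspect -> (suspect,v2)
Op 10: gossip N1<->N0 -> N1.N0=(alive,v0) N1.N1=(suspect,v1) N1.N2=(alive,v0) N1.N3=(alive,v0) | N0.N0=(alive,v0) N0.N1=(suspect,v1) N0.N2=(alive,v0) N0.N3=(alive,v0)
Op 11: gossip N0<->N2 -> N0.N0=(alive,v0) N0.N1=(suspect,v1) N0.N2=(alive,v0) N0.N3=(alive,v0) | N2.N0=(alive,v0) N2.N1=(suspect,v1) N2.N2=(alive,v0) N2.N3=(alive,v0)
Op 12: N1 marks N0=alive -> (alive,v1)

Answer: suspect 1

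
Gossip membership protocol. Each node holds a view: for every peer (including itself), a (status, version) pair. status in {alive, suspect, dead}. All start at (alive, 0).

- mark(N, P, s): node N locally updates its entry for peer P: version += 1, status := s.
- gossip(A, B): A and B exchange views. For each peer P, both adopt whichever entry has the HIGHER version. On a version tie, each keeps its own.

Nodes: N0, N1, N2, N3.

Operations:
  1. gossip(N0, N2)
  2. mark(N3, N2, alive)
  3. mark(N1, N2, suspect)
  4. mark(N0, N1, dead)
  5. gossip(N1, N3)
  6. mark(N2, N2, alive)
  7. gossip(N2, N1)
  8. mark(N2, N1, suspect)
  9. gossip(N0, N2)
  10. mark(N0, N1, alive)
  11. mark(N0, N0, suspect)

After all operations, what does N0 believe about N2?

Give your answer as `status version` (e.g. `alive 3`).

Answer: alive 1

Derivation:
Op 1: gossip N0<->N2 -> N0.N0=(alive,v0) N0.N1=(alive,v0) N0.N2=(alive,v0) N0.N3=(alive,v0) | N2.N0=(alive,v0) N2.N1=(alive,v0) N2.N2=(alive,v0) N2.N3=(alive,v0)
Op 2: N3 marks N2=alive -> (alive,v1)
Op 3: N1 marks N2=suspect -> (suspect,v1)
Op 4: N0 marks N1=dead -> (dead,v1)
Op 5: gossip N1<->N3 -> N1.N0=(alive,v0) N1.N1=(alive,v0) N1.N2=(suspect,v1) N1.N3=(alive,v0) | N3.N0=(alive,v0) N3.N1=(alive,v0) N3.N2=(alive,v1) N3.N3=(alive,v0)
Op 6: N2 marks N2=alive -> (alive,v1)
Op 7: gossip N2<->N1 -> N2.N0=(alive,v0) N2.N1=(alive,v0) N2.N2=(alive,v1) N2.N3=(alive,v0) | N1.N0=(alive,v0) N1.N1=(alive,v0) N1.N2=(suspect,v1) N1.N3=(alive,v0)
Op 8: N2 marks N1=suspect -> (suspect,v1)
Op 9: gossip N0<->N2 -> N0.N0=(alive,v0) N0.N1=(dead,v1) N0.N2=(alive,v1) N0.N3=(alive,v0) | N2.N0=(alive,v0) N2.N1=(suspect,v1) N2.N2=(alive,v1) N2.N3=(alive,v0)
Op 10: N0 marks N1=alive -> (alive,v2)
Op 11: N0 marks N0=suspect -> (suspect,v1)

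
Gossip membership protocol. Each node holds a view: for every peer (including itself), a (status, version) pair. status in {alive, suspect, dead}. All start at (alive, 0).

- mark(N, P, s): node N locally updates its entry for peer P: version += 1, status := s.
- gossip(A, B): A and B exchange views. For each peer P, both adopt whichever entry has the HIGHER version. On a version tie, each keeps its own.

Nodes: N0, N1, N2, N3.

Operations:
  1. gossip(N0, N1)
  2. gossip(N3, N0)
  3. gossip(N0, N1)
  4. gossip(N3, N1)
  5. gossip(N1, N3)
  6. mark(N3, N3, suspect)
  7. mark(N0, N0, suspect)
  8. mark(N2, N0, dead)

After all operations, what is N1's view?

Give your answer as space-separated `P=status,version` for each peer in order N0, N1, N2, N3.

Op 1: gossip N0<->N1 -> N0.N0=(alive,v0) N0.N1=(alive,v0) N0.N2=(alive,v0) N0.N3=(alive,v0) | N1.N0=(alive,v0) N1.N1=(alive,v0) N1.N2=(alive,v0) N1.N3=(alive,v0)
Op 2: gossip N3<->N0 -> N3.N0=(alive,v0) N3.N1=(alive,v0) N3.N2=(alive,v0) N3.N3=(alive,v0) | N0.N0=(alive,v0) N0.N1=(alive,v0) N0.N2=(alive,v0) N0.N3=(alive,v0)
Op 3: gossip N0<->N1 -> N0.N0=(alive,v0) N0.N1=(alive,v0) N0.N2=(alive,v0) N0.N3=(alive,v0) | N1.N0=(alive,v0) N1.N1=(alive,v0) N1.N2=(alive,v0) N1.N3=(alive,v0)
Op 4: gossip N3<->N1 -> N3.N0=(alive,v0) N3.N1=(alive,v0) N3.N2=(alive,v0) N3.N3=(alive,v0) | N1.N0=(alive,v0) N1.N1=(alive,v0) N1.N2=(alive,v0) N1.N3=(alive,v0)
Op 5: gossip N1<->N3 -> N1.N0=(alive,v0) N1.N1=(alive,v0) N1.N2=(alive,v0) N1.N3=(alive,v0) | N3.N0=(alive,v0) N3.N1=(alive,v0) N3.N2=(alive,v0) N3.N3=(alive,v0)
Op 6: N3 marks N3=suspect -> (suspect,v1)
Op 7: N0 marks N0=suspect -> (suspect,v1)
Op 8: N2 marks N0=dead -> (dead,v1)

Answer: N0=alive,0 N1=alive,0 N2=alive,0 N3=alive,0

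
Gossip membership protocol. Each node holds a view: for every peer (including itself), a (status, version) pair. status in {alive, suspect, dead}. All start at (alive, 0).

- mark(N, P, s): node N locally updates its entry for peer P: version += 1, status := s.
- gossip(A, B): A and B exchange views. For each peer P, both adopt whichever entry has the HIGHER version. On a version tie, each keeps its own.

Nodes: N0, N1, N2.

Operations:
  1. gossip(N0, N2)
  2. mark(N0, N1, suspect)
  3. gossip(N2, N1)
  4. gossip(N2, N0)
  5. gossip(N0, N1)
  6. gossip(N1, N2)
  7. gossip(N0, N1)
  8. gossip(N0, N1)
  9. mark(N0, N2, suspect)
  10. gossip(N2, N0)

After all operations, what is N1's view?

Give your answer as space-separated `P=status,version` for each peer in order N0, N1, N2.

Op 1: gossip N0<->N2 -> N0.N0=(alive,v0) N0.N1=(alive,v0) N0.N2=(alive,v0) | N2.N0=(alive,v0) N2.N1=(alive,v0) N2.N2=(alive,v0)
Op 2: N0 marks N1=suspect -> (suspect,v1)
Op 3: gossip N2<->N1 -> N2.N0=(alive,v0) N2.N1=(alive,v0) N2.N2=(alive,v0) | N1.N0=(alive,v0) N1.N1=(alive,v0) N1.N2=(alive,v0)
Op 4: gossip N2<->N0 -> N2.N0=(alive,v0) N2.N1=(suspect,v1) N2.N2=(alive,v0) | N0.N0=(alive,v0) N0.N1=(suspect,v1) N0.N2=(alive,v0)
Op 5: gossip N0<->N1 -> N0.N0=(alive,v0) N0.N1=(suspect,v1) N0.N2=(alive,v0) | N1.N0=(alive,v0) N1.N1=(suspect,v1) N1.N2=(alive,v0)
Op 6: gossip N1<->N2 -> N1.N0=(alive,v0) N1.N1=(suspect,v1) N1.N2=(alive,v0) | N2.N0=(alive,v0) N2.N1=(suspect,v1) N2.N2=(alive,v0)
Op 7: gossip N0<->N1 -> N0.N0=(alive,v0) N0.N1=(suspect,v1) N0.N2=(alive,v0) | N1.N0=(alive,v0) N1.N1=(suspect,v1) N1.N2=(alive,v0)
Op 8: gossip N0<->N1 -> N0.N0=(alive,v0) N0.N1=(suspect,v1) N0.N2=(alive,v0) | N1.N0=(alive,v0) N1.N1=(suspect,v1) N1.N2=(alive,v0)
Op 9: N0 marks N2=suspect -> (suspect,v1)
Op 10: gossip N2<->N0 -> N2.N0=(alive,v0) N2.N1=(suspect,v1) N2.N2=(suspect,v1) | N0.N0=(alive,v0) N0.N1=(suspect,v1) N0.N2=(suspect,v1)

Answer: N0=alive,0 N1=suspect,1 N2=alive,0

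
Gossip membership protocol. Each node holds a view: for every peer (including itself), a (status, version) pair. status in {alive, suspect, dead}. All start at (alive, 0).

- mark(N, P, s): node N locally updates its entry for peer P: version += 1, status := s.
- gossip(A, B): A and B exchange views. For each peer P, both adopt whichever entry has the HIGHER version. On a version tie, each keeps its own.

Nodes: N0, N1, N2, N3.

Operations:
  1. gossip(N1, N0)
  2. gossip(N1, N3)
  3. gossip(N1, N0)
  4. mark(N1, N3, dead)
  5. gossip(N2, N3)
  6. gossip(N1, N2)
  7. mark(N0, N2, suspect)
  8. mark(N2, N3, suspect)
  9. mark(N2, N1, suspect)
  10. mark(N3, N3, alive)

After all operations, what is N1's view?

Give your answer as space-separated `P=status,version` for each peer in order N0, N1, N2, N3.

Answer: N0=alive,0 N1=alive,0 N2=alive,0 N3=dead,1

Derivation:
Op 1: gossip N1<->N0 -> N1.N0=(alive,v0) N1.N1=(alive,v0) N1.N2=(alive,v0) N1.N3=(alive,v0) | N0.N0=(alive,v0) N0.N1=(alive,v0) N0.N2=(alive,v0) N0.N3=(alive,v0)
Op 2: gossip N1<->N3 -> N1.N0=(alive,v0) N1.N1=(alive,v0) N1.N2=(alive,v0) N1.N3=(alive,v0) | N3.N0=(alive,v0) N3.N1=(alive,v0) N3.N2=(alive,v0) N3.N3=(alive,v0)
Op 3: gossip N1<->N0 -> N1.N0=(alive,v0) N1.N1=(alive,v0) N1.N2=(alive,v0) N1.N3=(alive,v0) | N0.N0=(alive,v0) N0.N1=(alive,v0) N0.N2=(alive,v0) N0.N3=(alive,v0)
Op 4: N1 marks N3=dead -> (dead,v1)
Op 5: gossip N2<->N3 -> N2.N0=(alive,v0) N2.N1=(alive,v0) N2.N2=(alive,v0) N2.N3=(alive,v0) | N3.N0=(alive,v0) N3.N1=(alive,v0) N3.N2=(alive,v0) N3.N3=(alive,v0)
Op 6: gossip N1<->N2 -> N1.N0=(alive,v0) N1.N1=(alive,v0) N1.N2=(alive,v0) N1.N3=(dead,v1) | N2.N0=(alive,v0) N2.N1=(alive,v0) N2.N2=(alive,v0) N2.N3=(dead,v1)
Op 7: N0 marks N2=suspect -> (suspect,v1)
Op 8: N2 marks N3=suspect -> (suspect,v2)
Op 9: N2 marks N1=suspect -> (suspect,v1)
Op 10: N3 marks N3=alive -> (alive,v1)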